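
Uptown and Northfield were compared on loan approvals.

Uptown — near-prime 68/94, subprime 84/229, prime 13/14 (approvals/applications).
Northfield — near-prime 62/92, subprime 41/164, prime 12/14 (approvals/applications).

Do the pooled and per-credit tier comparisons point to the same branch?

Yes

Near-prime: Uptown 68/94 = 72.3%, Northfield 62/92 = 67.4% → Uptown
Subprime: Uptown 84/229 = 36.7%, Northfield 41/164 = 25.0% → Uptown
Prime: Uptown 13/14 = 92.9%, Northfield 12/14 = 85.7% → Uptown
Overall: Uptown 165/337 = 49.0%, Northfield 115/270 = 42.6% → Uptown
Uptown wins overall and in every credit group — no reversal.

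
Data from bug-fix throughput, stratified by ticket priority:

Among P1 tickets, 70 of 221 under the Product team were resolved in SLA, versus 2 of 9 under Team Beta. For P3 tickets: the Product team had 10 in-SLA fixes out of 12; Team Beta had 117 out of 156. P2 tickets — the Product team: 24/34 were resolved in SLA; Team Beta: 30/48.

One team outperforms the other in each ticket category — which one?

the Product team

P1: the Product team 70/221 = 31.7%, Team Beta 2/9 = 22.2% → the Product team
P3: the Product team 10/12 = 83.3%, Team Beta 117/156 = 75.0% → the Product team
P2: the Product team 24/34 = 70.6%, Team Beta 30/48 = 62.5% → the Product team
The Product team has the higher rate in all 3 groups.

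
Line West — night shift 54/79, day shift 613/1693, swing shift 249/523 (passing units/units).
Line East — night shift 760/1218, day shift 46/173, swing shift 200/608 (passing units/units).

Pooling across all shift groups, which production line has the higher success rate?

Line East

Night shift: Line West 54/79 = 68.4%, Line East 760/1218 = 62.4% → Line West
Day shift: Line West 613/1693 = 36.2%, Line East 46/173 = 26.6% → Line West
Swing shift: Line West 249/523 = 47.6%, Line East 200/608 = 32.9% → Line West
Overall: Line West 916/2295 = 39.9%, Line East 1006/1999 = 50.3% → Line East
(Line West wins every shift group but Line East wins overall — Line West's units skew toward the low-rate day shift group.)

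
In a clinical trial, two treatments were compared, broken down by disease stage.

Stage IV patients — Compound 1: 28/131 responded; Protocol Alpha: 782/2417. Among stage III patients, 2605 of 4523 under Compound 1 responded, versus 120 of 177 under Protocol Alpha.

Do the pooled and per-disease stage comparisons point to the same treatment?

No

Stage IV: Compound 1 28/131 = 21.4%, Protocol Alpha 782/2417 = 32.4% → Protocol Alpha
Stage III: Compound 1 2605/4523 = 57.6%, Protocol Alpha 120/177 = 67.8% → Protocol Alpha
Overall: Compound 1 2633/4654 = 56.6%, Protocol Alpha 902/2594 = 34.8% → Compound 1
Protocol Alpha wins each disease group but Compound 1 wins overall — the comparison reverses. Protocol Alpha's patients skew toward stage IV, which has a lower base rate.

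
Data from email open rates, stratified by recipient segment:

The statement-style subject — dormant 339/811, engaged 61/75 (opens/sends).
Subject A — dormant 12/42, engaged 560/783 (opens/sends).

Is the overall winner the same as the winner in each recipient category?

Dormant: the statement-style subject 339/811 = 41.8%, Subject A 12/42 = 28.6% → the statement-style subject
Engaged: the statement-style subject 61/75 = 81.3%, Subject A 560/783 = 71.5% → the statement-style subject
Overall: the statement-style subject 400/886 = 45.1%, Subject A 572/825 = 69.3% → Subject A
The statement-style subject wins each recipient group but Subject A wins overall — the comparison reverses. The statement-style subject's sends skew toward dormant, which has a lower base rate.

No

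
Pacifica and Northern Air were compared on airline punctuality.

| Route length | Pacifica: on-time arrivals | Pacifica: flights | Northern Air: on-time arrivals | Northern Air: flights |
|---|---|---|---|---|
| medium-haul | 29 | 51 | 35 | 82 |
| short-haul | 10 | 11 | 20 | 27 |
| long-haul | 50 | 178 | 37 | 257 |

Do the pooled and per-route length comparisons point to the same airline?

Medium-haul: Pacifica 29/51 = 56.9%, Northern Air 35/82 = 42.7% → Pacifica
Short-haul: Pacifica 10/11 = 90.9%, Northern Air 20/27 = 74.1% → Pacifica
Long-haul: Pacifica 50/178 = 28.1%, Northern Air 37/257 = 14.4% → Pacifica
Overall: Pacifica 89/240 = 37.1%, Northern Air 92/366 = 25.1% → Pacifica
Pacifica wins overall and in every route group — no reversal.

Yes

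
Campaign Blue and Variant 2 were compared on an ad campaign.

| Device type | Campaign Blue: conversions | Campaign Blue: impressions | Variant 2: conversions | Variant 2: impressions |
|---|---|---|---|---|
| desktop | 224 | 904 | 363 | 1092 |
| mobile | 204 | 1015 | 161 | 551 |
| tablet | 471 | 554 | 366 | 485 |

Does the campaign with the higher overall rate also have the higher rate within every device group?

No

Desktop: Campaign Blue 224/904 = 24.8%, Variant 2 363/1092 = 33.2% → Variant 2
Mobile: Campaign Blue 204/1015 = 20.1%, Variant 2 161/551 = 29.2% → Variant 2
Tablet: Campaign Blue 471/554 = 85.0%, Variant 2 366/485 = 75.5% → Campaign Blue
Overall: Campaign Blue 899/2473 = 36.4%, Variant 2 890/2128 = 41.8% → Variant 2
Neither sweeps: Campaign Blue wins 1 of 3 groups, Variant 2 wins 2. Variant 2 wins overall but not every group — no Simpson reversal.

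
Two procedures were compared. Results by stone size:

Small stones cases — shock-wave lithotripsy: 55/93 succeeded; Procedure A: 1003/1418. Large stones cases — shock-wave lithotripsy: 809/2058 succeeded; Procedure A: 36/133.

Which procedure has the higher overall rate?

Procedure A

Small stones: shock-wave lithotripsy 55/93 = 59.1%, Procedure A 1003/1418 = 70.7% → Procedure A
Large stones: shock-wave lithotripsy 809/2058 = 39.3%, Procedure A 36/133 = 27.1% → shock-wave lithotripsy
Overall: shock-wave lithotripsy 864/2151 = 40.2%, Procedure A 1039/1551 = 67.0% → Procedure A
(Neither sweeps every stone group, but Procedure A has the higher pooled rate.)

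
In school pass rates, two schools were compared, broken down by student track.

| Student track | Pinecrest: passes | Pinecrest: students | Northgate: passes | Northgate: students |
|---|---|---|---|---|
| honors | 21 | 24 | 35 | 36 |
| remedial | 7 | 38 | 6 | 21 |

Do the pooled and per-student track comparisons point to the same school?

Yes

Honors: Pinecrest 21/24 = 87.5%, Northgate 35/36 = 97.2% → Northgate
Remedial: Pinecrest 7/38 = 18.4%, Northgate 6/21 = 28.6% → Northgate
Overall: Pinecrest 28/62 = 45.2%, Northgate 41/57 = 71.9% → Northgate
Northgate wins overall and in every student group — no reversal.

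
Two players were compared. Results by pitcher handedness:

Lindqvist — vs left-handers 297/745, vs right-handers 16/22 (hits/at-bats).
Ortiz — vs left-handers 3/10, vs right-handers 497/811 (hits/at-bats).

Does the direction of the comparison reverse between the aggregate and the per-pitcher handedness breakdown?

Yes

Vs left-handers: Lindqvist 297/745 = 39.9%, Ortiz 3/10 = 30.0% → Lindqvist
Vs right-handers: Lindqvist 16/22 = 72.7%, Ortiz 497/811 = 61.3% → Lindqvist
Overall: Lindqvist 313/767 = 40.8%, Ortiz 500/821 = 60.9% → Ortiz
Lindqvist wins each pitcher group but Ortiz wins overall — the comparison reverses. Lindqvist's at-bats skew toward vs left-handers, which has a lower base rate.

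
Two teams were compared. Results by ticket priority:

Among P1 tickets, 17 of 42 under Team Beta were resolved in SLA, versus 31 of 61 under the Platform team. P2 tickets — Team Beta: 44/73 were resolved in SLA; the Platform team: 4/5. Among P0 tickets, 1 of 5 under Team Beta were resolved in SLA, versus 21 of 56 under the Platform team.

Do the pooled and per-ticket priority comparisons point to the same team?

P1: Team Beta 17/42 = 40.5%, the Platform team 31/61 = 50.8% → the Platform team
P2: Team Beta 44/73 = 60.3%, the Platform team 4/5 = 80.0% → the Platform team
P0: Team Beta 1/5 = 20.0%, the Platform team 21/56 = 37.5% → the Platform team
Overall: Team Beta 62/120 = 51.7%, the Platform team 56/122 = 45.9% → Team Beta
The Platform team wins each ticket group but Team Beta wins overall — the comparison reverses. The Platform team's tickets skew toward P0, which has a lower base rate.

No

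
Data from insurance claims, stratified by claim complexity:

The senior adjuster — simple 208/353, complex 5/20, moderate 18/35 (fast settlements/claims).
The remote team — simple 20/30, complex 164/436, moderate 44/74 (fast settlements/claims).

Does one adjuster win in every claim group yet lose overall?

Simple: the senior adjuster 208/353 = 58.9%, the remote team 20/30 = 66.7% → the remote team
Complex: the senior adjuster 5/20 = 25.0%, the remote team 164/436 = 37.6% → the remote team
Moderate: the senior adjuster 18/35 = 51.4%, the remote team 44/74 = 59.5% → the remote team
Overall: the senior adjuster 231/408 = 56.6%, the remote team 228/540 = 42.2% → the senior adjuster
The remote team wins each claim group but the senior adjuster wins overall — the comparison reverses. The remote team's claims skew toward complex, which has a lower base rate.

Yes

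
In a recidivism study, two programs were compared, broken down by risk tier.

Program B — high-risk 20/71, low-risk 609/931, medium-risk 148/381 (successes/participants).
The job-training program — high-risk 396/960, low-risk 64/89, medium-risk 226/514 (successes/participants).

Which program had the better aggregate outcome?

Program B

High-risk: Program B 20/71 = 28.2%, the job-training program 396/960 = 41.2% → the job-training program
Low-risk: Program B 609/931 = 65.4%, the job-training program 64/89 = 71.9% → the job-training program
Medium-risk: Program B 148/381 = 38.8%, the job-training program 226/514 = 44.0% → the job-training program
Overall: Program B 777/1383 = 56.2%, the job-training program 686/1563 = 43.9% → Program B
(The job-training program wins every risk group but Program B wins overall — the job-training program's participants skew toward the low-rate high-risk group.)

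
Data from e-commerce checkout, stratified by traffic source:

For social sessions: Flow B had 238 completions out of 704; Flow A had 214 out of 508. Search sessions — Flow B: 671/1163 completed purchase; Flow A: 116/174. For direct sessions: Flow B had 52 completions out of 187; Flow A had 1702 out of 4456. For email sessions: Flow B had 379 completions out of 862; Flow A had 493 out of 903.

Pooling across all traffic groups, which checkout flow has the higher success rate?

Flow B

Social: Flow B 238/704 = 33.8%, Flow A 214/508 = 42.1% → Flow A
Search: Flow B 671/1163 = 57.7%, Flow A 116/174 = 66.7% → Flow A
Direct: Flow B 52/187 = 27.8%, Flow A 1702/4456 = 38.2% → Flow A
Email: Flow B 379/862 = 44.0%, Flow A 493/903 = 54.6% → Flow A
Overall: Flow B 1340/2916 = 46.0%, Flow A 2525/6041 = 41.8% → Flow B
(Flow A wins every traffic group but Flow B wins overall — Flow A's sessions skew toward the low-rate direct group.)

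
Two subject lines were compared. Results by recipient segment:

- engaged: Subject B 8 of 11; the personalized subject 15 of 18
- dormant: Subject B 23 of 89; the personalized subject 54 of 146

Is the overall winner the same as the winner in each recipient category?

Engaged: Subject B 8/11 = 72.7%, the personalized subject 15/18 = 83.3% → the personalized subject
Dormant: Subject B 23/89 = 25.8%, the personalized subject 54/146 = 37.0% → the personalized subject
Overall: Subject B 31/100 = 31.0%, the personalized subject 69/164 = 42.1% → the personalized subject
The personalized subject wins overall and in every recipient group — no reversal.

Yes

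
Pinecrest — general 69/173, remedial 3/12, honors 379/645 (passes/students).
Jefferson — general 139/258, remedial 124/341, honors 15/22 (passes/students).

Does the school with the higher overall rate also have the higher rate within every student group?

No

General: Pinecrest 69/173 = 39.9%, Jefferson 139/258 = 53.9% → Jefferson
Remedial: Pinecrest 3/12 = 25.0%, Jefferson 124/341 = 36.4% → Jefferson
Honors: Pinecrest 379/645 = 58.8%, Jefferson 15/22 = 68.2% → Jefferson
Overall: Pinecrest 451/830 = 54.3%, Jefferson 278/621 = 44.8% → Pinecrest
Jefferson wins each student group but Pinecrest wins overall — the comparison reverses. Jefferson's students skew toward remedial, which has a lower base rate.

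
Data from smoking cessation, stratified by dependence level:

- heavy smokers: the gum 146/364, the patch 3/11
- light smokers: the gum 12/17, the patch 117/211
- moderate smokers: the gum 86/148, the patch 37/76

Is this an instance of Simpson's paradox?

Heavy smokers: the gum 146/364 = 40.1%, the patch 3/11 = 27.3% → the gum
Light smokers: the gum 12/17 = 70.6%, the patch 117/211 = 55.5% → the gum
Moderate smokers: the gum 86/148 = 58.1%, the patch 37/76 = 48.7% → the gum
Overall: the gum 244/529 = 46.1%, the patch 157/298 = 52.7% → the patch
The gum wins each dependence group but the patch wins overall — the comparison reverses. The gum's participants skew toward heavy smokers, which has a lower base rate.

Yes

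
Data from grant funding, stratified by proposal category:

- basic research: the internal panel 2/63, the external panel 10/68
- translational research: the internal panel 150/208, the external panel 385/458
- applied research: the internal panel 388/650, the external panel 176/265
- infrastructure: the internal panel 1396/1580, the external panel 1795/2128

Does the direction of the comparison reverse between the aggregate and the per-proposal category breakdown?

Basic research: the internal panel 2/63 = 3.2%, the external panel 10/68 = 14.7% → the external panel
Translational research: the internal panel 150/208 = 72.1%, the external panel 385/458 = 84.1% → the external panel
Applied research: the internal panel 388/650 = 59.7%, the external panel 176/265 = 66.4% → the external panel
Infrastructure: the internal panel 1396/1580 = 88.4%, the external panel 1795/2128 = 84.4% → the internal panel
Overall: the internal panel 1936/2501 = 77.4%, the external panel 2366/2919 = 81.1% → the external panel
Neither sweeps: the internal panel wins 1 of 4 groups, the external panel wins 3. The external panel wins overall but not every group — no Simpson reversal.

No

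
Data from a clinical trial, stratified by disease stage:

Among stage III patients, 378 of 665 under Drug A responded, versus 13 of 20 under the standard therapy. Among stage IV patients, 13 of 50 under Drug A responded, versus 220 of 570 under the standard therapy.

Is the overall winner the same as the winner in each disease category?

No

Stage III: Drug A 378/665 = 56.8%, the standard therapy 13/20 = 65.0% → the standard therapy
Stage IV: Drug A 13/50 = 26.0%, the standard therapy 220/570 = 38.6% → the standard therapy
Overall: Drug A 391/715 = 54.7%, the standard therapy 233/590 = 39.5% → Drug A
The standard therapy wins each disease group but Drug A wins overall — the comparison reverses. The standard therapy's patients skew toward stage IV, which has a lower base rate.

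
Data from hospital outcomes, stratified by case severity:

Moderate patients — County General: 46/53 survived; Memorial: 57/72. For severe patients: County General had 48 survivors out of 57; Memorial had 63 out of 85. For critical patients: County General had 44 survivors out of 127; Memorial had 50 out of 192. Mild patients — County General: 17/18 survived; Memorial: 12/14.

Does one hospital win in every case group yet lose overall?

Moderate: County General 46/53 = 86.8%, Memorial 57/72 = 79.2% → County General
Severe: County General 48/57 = 84.2%, Memorial 63/85 = 74.1% → County General
Critical: County General 44/127 = 34.6%, Memorial 50/192 = 26.0% → County General
Mild: County General 17/18 = 94.4%, Memorial 12/14 = 85.7% → County General
Overall: County General 155/255 = 60.8%, Memorial 182/363 = 50.1% → County General
County General wins overall and in every case group — no reversal.

No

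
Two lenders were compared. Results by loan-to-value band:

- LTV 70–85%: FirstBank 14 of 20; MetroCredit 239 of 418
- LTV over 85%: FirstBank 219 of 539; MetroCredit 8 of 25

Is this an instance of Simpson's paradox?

LTV 70–85%: FirstBank 14/20 = 70.0%, MetroCredit 239/418 = 57.2% → FirstBank
LTV over 85%: FirstBank 219/539 = 40.6%, MetroCredit 8/25 = 32.0% → FirstBank
Overall: FirstBank 233/559 = 41.7%, MetroCredit 247/443 = 55.8% → MetroCredit
FirstBank wins each loan-to-value group but MetroCredit wins overall — the comparison reverses. FirstBank's loans skew toward LTV over 85%, which has a lower base rate.

Yes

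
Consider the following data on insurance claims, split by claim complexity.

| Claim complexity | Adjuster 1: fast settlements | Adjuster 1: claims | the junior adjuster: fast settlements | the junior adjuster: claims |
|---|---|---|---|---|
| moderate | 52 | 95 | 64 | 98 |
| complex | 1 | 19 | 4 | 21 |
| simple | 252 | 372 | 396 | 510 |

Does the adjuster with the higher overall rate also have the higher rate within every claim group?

Yes

Moderate: Adjuster 1 52/95 = 54.7%, the junior adjuster 64/98 = 65.3% → the junior adjuster
Complex: Adjuster 1 1/19 = 5.3%, the junior adjuster 4/21 = 19.0% → the junior adjuster
Simple: Adjuster 1 252/372 = 67.7%, the junior adjuster 396/510 = 77.6% → the junior adjuster
Overall: Adjuster 1 305/486 = 62.8%, the junior adjuster 464/629 = 73.8% → the junior adjuster
The junior adjuster wins overall and in every claim group — no reversal.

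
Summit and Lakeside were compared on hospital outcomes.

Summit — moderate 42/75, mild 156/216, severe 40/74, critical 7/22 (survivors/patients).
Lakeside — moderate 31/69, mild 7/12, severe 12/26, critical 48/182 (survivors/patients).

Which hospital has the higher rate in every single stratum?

Summit

Moderate: Summit 42/75 = 56.0%, Lakeside 31/69 = 44.9% → Summit
Mild: Summit 156/216 = 72.2%, Lakeside 7/12 = 58.3% → Summit
Severe: Summit 40/74 = 54.1%, Lakeside 12/26 = 46.2% → Summit
Critical: Summit 7/22 = 31.8%, Lakeside 48/182 = 26.4% → Summit
Summit has the higher rate in all 4 groups.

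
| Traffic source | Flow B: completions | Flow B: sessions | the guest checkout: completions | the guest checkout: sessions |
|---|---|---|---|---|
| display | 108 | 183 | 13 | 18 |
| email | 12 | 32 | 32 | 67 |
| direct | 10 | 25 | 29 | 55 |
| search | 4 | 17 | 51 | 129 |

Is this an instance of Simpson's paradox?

Yes

Display: Flow B 108/183 = 59.0%, the guest checkout 13/18 = 72.2% → the guest checkout
Email: Flow B 12/32 = 37.5%, the guest checkout 32/67 = 47.8% → the guest checkout
Direct: Flow B 10/25 = 40.0%, the guest checkout 29/55 = 52.7% → the guest checkout
Search: Flow B 4/17 = 23.5%, the guest checkout 51/129 = 39.5% → the guest checkout
Overall: Flow B 134/257 = 52.1%, the guest checkout 125/269 = 46.5% → Flow B
The guest checkout wins each traffic group but Flow B wins overall — the comparison reverses. The guest checkout's sessions skew toward search, which has a lower base rate.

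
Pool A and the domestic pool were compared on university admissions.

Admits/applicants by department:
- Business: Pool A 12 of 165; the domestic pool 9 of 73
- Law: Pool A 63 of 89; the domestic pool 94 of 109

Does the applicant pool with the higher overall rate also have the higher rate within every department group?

Yes

Business: Pool A 12/165 = 7.3%, the domestic pool 9/73 = 12.3% → the domestic pool
Law: Pool A 63/89 = 70.8%, the domestic pool 94/109 = 86.2% → the domestic pool
Overall: Pool A 75/254 = 29.5%, the domestic pool 103/182 = 56.6% → the domestic pool
The domestic pool wins overall and in every department group — no reversal.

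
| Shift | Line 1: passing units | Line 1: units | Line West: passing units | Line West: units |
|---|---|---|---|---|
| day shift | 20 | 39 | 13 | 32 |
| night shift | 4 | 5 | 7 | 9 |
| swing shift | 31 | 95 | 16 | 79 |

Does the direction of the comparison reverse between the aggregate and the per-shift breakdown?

Day shift: Line 1 20/39 = 51.3%, Line West 13/32 = 40.6% → Line 1
Night shift: Line 1 4/5 = 80.0%, Line West 7/9 = 77.8% → Line 1
Swing shift: Line 1 31/95 = 32.6%, Line West 16/79 = 20.3% → Line 1
Overall: Line 1 55/139 = 39.6%, Line West 36/120 = 30.0% → Line 1
Line 1 wins overall and in every shift group — no reversal.

No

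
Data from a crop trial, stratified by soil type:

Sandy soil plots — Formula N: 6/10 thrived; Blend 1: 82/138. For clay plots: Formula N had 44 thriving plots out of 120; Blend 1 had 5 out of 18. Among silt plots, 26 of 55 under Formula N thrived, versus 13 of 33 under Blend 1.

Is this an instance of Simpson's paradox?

Sandy soil: Formula N 6/10 = 60.0%, Blend 1 82/138 = 59.4% → Formula N
Clay: Formula N 44/120 = 36.7%, Blend 1 5/18 = 27.8% → Formula N
Silt: Formula N 26/55 = 47.3%, Blend 1 13/33 = 39.4% → Formula N
Overall: Formula N 76/185 = 41.1%, Blend 1 100/189 = 52.9% → Blend 1
Formula N wins each soil group but Blend 1 wins overall — the comparison reverses. Formula N's plots skew toward clay, which has a lower base rate.

Yes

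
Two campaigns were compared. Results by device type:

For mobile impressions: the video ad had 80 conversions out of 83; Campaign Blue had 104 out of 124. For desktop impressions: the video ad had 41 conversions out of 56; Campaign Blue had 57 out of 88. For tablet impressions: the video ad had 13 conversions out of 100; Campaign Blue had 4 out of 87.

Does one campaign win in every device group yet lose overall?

Mobile: the video ad 80/83 = 96.4%, Campaign Blue 104/124 = 83.9% → the video ad
Desktop: the video ad 41/56 = 73.2%, Campaign Blue 57/88 = 64.8% → the video ad
Tablet: the video ad 13/100 = 13.0%, Campaign Blue 4/87 = 4.6% → the video ad
Overall: the video ad 134/239 = 56.1%, Campaign Blue 165/299 = 55.2% → the video ad
The video ad wins overall and in every device group — no reversal.

No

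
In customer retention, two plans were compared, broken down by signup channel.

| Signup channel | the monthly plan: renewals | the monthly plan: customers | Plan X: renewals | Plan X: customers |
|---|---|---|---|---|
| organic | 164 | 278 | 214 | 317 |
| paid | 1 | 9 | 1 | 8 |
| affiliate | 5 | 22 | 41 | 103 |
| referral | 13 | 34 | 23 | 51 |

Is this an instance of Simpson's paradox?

Organic: the monthly plan 164/278 = 59.0%, Plan X 214/317 = 67.5% → Plan X
Paid: the monthly plan 1/9 = 11.1%, Plan X 1/8 = 12.5% → Plan X
Affiliate: the monthly plan 5/22 = 22.7%, Plan X 41/103 = 39.8% → Plan X
Referral: the monthly plan 13/34 = 38.2%, Plan X 23/51 = 45.1% → Plan X
Overall: the monthly plan 183/343 = 53.4%, Plan X 279/479 = 58.2% → Plan X
Plan X wins overall and in every signup group — no reversal.

No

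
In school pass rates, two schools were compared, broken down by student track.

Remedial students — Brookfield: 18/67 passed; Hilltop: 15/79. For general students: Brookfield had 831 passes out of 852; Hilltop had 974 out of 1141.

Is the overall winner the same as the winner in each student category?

Yes

Remedial: Brookfield 18/67 = 26.9%, Hilltop 15/79 = 19.0% → Brookfield
General: Brookfield 831/852 = 97.5%, Hilltop 974/1141 = 85.4% → Brookfield
Overall: Brookfield 849/919 = 92.4%, Hilltop 989/1220 = 81.1% → Brookfield
Brookfield wins overall and in every student group — no reversal.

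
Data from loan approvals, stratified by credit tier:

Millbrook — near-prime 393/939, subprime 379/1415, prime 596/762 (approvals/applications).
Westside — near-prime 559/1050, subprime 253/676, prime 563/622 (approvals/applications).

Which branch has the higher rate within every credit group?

Westside

Near-prime: Millbrook 393/939 = 41.9%, Westside 559/1050 = 53.2% → Westside
Subprime: Millbrook 379/1415 = 26.8%, Westside 253/676 = 37.4% → Westside
Prime: Millbrook 596/762 = 78.2%, Westside 563/622 = 90.5% → Westside
Westside has the higher rate in all 3 groups.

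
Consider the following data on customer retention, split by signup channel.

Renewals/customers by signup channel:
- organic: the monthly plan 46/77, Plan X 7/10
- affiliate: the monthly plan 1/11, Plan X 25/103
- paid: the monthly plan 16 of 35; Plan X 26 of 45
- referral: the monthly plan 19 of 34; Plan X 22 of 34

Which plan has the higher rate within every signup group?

Organic: the monthly plan 46/77 = 59.7%, Plan X 7/10 = 70.0% → Plan X
Affiliate: the monthly plan 1/11 = 9.1%, Plan X 25/103 = 24.3% → Plan X
Paid: the monthly plan 16/35 = 45.7%, Plan X 26/45 = 57.8% → Plan X
Referral: the monthly plan 19/34 = 55.9%, Plan X 22/34 = 64.7% → Plan X
Plan X has the higher rate in all 4 groups.

Plan X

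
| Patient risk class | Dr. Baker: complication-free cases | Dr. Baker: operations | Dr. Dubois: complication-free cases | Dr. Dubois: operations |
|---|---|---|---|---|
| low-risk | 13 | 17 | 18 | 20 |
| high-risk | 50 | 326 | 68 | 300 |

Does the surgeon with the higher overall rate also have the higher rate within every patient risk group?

Yes

Low-risk: Dr. Baker 13/17 = 76.5%, Dr. Dubois 18/20 = 90.0% → Dr. Dubois
High-risk: Dr. Baker 50/326 = 15.3%, Dr. Dubois 68/300 = 22.7% → Dr. Dubois
Overall: Dr. Baker 63/343 = 18.4%, Dr. Dubois 86/320 = 26.9% → Dr. Dubois
Dr. Dubois wins overall and in every patient risk group — no reversal.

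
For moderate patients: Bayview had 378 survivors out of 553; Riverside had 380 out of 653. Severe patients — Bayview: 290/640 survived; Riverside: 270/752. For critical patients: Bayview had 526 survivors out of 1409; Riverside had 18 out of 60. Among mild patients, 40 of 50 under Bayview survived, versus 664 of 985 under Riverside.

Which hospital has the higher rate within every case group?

Bayview

Moderate: Bayview 378/553 = 68.4%, Riverside 380/653 = 58.2% → Bayview
Severe: Bayview 290/640 = 45.3%, Riverside 270/752 = 35.9% → Bayview
Critical: Bayview 526/1409 = 37.3%, Riverside 18/60 = 30.0% → Bayview
Mild: Bayview 40/50 = 80.0%, Riverside 664/985 = 67.4% → Bayview
Bayview has the higher rate in all 4 groups.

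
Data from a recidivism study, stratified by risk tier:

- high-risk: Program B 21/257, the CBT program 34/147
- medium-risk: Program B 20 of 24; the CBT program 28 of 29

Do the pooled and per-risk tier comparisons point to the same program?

High-risk: Program B 21/257 = 8.2%, the CBT program 34/147 = 23.1% → the CBT program
Medium-risk: Program B 20/24 = 83.3%, the CBT program 28/29 = 96.6% → the CBT program
Overall: Program B 41/281 = 14.6%, the CBT program 62/176 = 35.2% → the CBT program
The CBT program wins overall and in every risk group — no reversal.

Yes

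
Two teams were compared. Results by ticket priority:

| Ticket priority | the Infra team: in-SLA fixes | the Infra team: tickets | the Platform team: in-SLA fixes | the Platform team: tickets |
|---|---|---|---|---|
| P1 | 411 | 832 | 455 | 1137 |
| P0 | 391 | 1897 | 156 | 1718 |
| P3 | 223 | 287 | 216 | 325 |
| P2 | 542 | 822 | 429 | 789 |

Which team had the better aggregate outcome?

P1: the Infra team 411/832 = 49.4%, the Platform team 455/1137 = 40.0% → the Infra team
P0: the Infra team 391/1897 = 20.6%, the Platform team 156/1718 = 9.1% → the Infra team
P3: the Infra team 223/287 = 77.7%, the Platform team 216/325 = 66.5% → the Infra team
P2: the Infra team 542/822 = 65.9%, the Platform team 429/789 = 54.4% → the Infra team
Overall: the Infra team 1567/3838 = 40.8%, the Platform team 1256/3969 = 31.6% → the Infra team

the Infra team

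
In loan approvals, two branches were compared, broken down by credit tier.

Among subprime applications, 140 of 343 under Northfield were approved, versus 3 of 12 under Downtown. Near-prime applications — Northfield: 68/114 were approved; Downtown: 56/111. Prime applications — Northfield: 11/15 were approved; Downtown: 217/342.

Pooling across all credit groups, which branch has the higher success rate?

Downtown

Subprime: Northfield 140/343 = 40.8%, Downtown 3/12 = 25.0% → Northfield
Near-prime: Northfield 68/114 = 59.6%, Downtown 56/111 = 50.5% → Northfield
Prime: Northfield 11/15 = 73.3%, Downtown 217/342 = 63.5% → Northfield
Overall: Northfield 219/472 = 46.4%, Downtown 276/465 = 59.4% → Downtown
(Northfield wins every credit group but Downtown wins overall — Northfield's applications skew toward the low-rate subprime group.)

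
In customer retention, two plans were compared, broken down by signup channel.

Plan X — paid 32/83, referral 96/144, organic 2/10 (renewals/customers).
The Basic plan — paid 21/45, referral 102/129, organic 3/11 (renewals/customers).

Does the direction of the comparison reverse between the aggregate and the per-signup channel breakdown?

Paid: Plan X 32/83 = 38.6%, the Basic plan 21/45 = 46.7% → the Basic plan
Referral: Plan X 96/144 = 66.7%, the Basic plan 102/129 = 79.1% → the Basic plan
Organic: Plan X 2/10 = 20.0%, the Basic plan 3/11 = 27.3% → the Basic plan
Overall: Plan X 130/237 = 54.9%, the Basic plan 126/185 = 68.1% → the Basic plan
The Basic plan wins overall and in every signup group — no reversal.

No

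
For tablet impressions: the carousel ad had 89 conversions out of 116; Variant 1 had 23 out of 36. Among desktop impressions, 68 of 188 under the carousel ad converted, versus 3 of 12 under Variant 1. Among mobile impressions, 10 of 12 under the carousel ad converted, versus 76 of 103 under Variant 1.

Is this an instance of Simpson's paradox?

Yes

Tablet: the carousel ad 89/116 = 76.7%, Variant 1 23/36 = 63.9% → the carousel ad
Desktop: the carousel ad 68/188 = 36.2%, Variant 1 3/12 = 25.0% → the carousel ad
Mobile: the carousel ad 10/12 = 83.3%, Variant 1 76/103 = 73.8% → the carousel ad
Overall: the carousel ad 167/316 = 52.8%, Variant 1 102/151 = 67.5% → Variant 1
The carousel ad wins each device group but Variant 1 wins overall — the comparison reverses. The carousel ad's impressions skew toward desktop, which has a lower base rate.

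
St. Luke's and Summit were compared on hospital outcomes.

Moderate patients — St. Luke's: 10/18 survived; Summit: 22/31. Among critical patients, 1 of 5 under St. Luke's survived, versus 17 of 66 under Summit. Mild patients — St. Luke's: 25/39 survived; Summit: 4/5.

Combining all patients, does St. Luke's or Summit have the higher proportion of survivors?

St. Luke's

Moderate: St. Luke's 10/18 = 55.6%, Summit 22/31 = 71.0% → Summit
Critical: St. Luke's 1/5 = 20.0%, Summit 17/66 = 25.8% → Summit
Mild: St. Luke's 25/39 = 64.1%, Summit 4/5 = 80.0% → Summit
Overall: St. Luke's 36/62 = 58.1%, Summit 43/102 = 42.2% → St. Luke's
(Summit wins every case group but St. Luke's wins overall — Summit's patients skew toward the low-rate critical group.)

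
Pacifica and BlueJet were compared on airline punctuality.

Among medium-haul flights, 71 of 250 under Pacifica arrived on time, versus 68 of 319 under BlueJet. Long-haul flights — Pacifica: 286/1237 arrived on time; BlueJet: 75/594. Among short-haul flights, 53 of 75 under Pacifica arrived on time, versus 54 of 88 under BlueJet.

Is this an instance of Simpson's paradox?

No

Medium-haul: Pacifica 71/250 = 28.4%, BlueJet 68/319 = 21.3% → Pacifica
Long-haul: Pacifica 286/1237 = 23.1%, BlueJet 75/594 = 12.6% → Pacifica
Short-haul: Pacifica 53/75 = 70.7%, BlueJet 54/88 = 61.4% → Pacifica
Overall: Pacifica 410/1562 = 26.2%, BlueJet 197/1001 = 19.7% → Pacifica
Pacifica wins overall and in every route group — no reversal.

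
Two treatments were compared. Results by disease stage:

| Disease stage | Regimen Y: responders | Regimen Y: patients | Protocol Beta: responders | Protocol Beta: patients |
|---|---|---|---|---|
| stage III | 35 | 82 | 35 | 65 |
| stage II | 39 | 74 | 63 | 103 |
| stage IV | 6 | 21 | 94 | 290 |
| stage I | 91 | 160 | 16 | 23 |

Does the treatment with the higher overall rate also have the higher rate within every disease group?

No

Stage III: Regimen Y 35/82 = 42.7%, Protocol Beta 35/65 = 53.8% → Protocol Beta
Stage II: Regimen Y 39/74 = 52.7%, Protocol Beta 63/103 = 61.2% → Protocol Beta
Stage IV: Regimen Y 6/21 = 28.6%, Protocol Beta 94/290 = 32.4% → Protocol Beta
Stage I: Regimen Y 91/160 = 56.9%, Protocol Beta 16/23 = 69.6% → Protocol Beta
Overall: Regimen Y 171/337 = 50.7%, Protocol Beta 208/481 = 43.2% → Regimen Y
Protocol Beta wins each disease group but Regimen Y wins overall — the comparison reverses. Protocol Beta's patients skew toward stage IV, which has a lower base rate.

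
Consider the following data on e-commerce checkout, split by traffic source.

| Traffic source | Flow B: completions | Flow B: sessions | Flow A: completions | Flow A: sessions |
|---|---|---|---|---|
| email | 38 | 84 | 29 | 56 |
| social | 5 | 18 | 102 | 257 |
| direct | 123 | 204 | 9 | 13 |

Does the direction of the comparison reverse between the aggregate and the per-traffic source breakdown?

Yes

Email: Flow B 38/84 = 45.2%, Flow A 29/56 = 51.8% → Flow A
Social: Flow B 5/18 = 27.8%, Flow A 102/257 = 39.7% → Flow A
Direct: Flow B 123/204 = 60.3%, Flow A 9/13 = 69.2% → Flow A
Overall: Flow B 166/306 = 54.2%, Flow A 140/326 = 42.9% → Flow B
Flow A wins each traffic group but Flow B wins overall — the comparison reverses. Flow A's sessions skew toward social, which has a lower base rate.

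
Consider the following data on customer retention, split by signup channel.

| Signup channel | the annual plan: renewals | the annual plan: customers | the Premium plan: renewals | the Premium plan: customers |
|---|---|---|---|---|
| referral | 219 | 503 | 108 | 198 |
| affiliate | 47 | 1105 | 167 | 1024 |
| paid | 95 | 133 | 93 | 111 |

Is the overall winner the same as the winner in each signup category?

Referral: the annual plan 219/503 = 43.5%, the Premium plan 108/198 = 54.5% → the Premium plan
Affiliate: the annual plan 47/1105 = 4.3%, the Premium plan 167/1024 = 16.3% → the Premium plan
Paid: the annual plan 95/133 = 71.4%, the Premium plan 93/111 = 83.8% → the Premium plan
Overall: the annual plan 361/1741 = 20.7%, the Premium plan 368/1333 = 27.6% → the Premium plan
The Premium plan wins overall and in every signup group — no reversal.

Yes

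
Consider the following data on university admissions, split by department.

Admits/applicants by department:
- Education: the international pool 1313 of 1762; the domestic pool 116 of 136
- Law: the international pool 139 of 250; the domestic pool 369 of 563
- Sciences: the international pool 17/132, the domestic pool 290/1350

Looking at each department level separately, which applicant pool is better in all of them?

Education: the international pool 1313/1762 = 74.5%, the domestic pool 116/136 = 85.3% → the domestic pool
Law: the international pool 139/250 = 55.6%, the domestic pool 369/563 = 65.5% → the domestic pool
Sciences: the international pool 17/132 = 12.9%, the domestic pool 290/1350 = 21.5% → the domestic pool
The domestic pool has the higher rate in all 3 groups.

the domestic pool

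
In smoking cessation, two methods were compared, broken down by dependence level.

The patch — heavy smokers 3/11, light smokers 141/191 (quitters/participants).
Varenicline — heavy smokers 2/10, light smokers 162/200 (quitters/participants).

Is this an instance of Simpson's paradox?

Heavy smokers: the patch 3/11 = 27.3%, varenicline 2/10 = 20.0% → the patch
Light smokers: the patch 141/191 = 73.8%, varenicline 162/200 = 81.0% → varenicline
Overall: the patch 144/202 = 71.3%, varenicline 164/210 = 78.1% → varenicline
Neither sweeps: the patch wins 1 of 2 groups, varenicline wins 1. Varenicline wins overall but not every group — no Simpson reversal.

No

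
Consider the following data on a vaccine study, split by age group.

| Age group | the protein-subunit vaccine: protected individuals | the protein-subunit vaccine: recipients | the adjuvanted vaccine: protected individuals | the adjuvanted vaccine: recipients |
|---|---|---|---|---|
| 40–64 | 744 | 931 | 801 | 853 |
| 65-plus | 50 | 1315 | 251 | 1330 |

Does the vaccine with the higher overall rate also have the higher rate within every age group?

40–64: the protein-subunit vaccine 744/931 = 79.9%, the adjuvanted vaccine 801/853 = 93.9% → the adjuvanted vaccine
65-plus: the protein-subunit vaccine 50/1315 = 3.8%, the adjuvanted vaccine 251/1330 = 18.9% → the adjuvanted vaccine
Overall: the protein-subunit vaccine 794/2246 = 35.4%, the adjuvanted vaccine 1052/2183 = 48.2% → the adjuvanted vaccine
The adjuvanted vaccine wins overall and in every age group — no reversal.

Yes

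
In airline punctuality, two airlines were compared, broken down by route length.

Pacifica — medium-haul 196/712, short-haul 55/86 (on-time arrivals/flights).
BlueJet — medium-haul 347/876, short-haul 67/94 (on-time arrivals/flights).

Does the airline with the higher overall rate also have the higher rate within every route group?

Medium-haul: Pacifica 196/712 = 27.5%, BlueJet 347/876 = 39.6% → BlueJet
Short-haul: Pacifica 55/86 = 64.0%, BlueJet 67/94 = 71.3% → BlueJet
Overall: Pacifica 251/798 = 31.5%, BlueJet 414/970 = 42.7% → BlueJet
BlueJet wins overall and in every route group — no reversal.

Yes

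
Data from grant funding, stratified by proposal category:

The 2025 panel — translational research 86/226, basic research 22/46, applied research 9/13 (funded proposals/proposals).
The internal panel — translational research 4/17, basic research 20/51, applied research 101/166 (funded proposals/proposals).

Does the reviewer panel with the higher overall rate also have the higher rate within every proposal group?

No

Translational research: the 2025 panel 86/226 = 38.1%, the internal panel 4/17 = 23.5% → the 2025 panel
Basic research: the 2025 panel 22/46 = 47.8%, the internal panel 20/51 = 39.2% → the 2025 panel
Applied research: the 2025 panel 9/13 = 69.2%, the internal panel 101/166 = 60.8% → the 2025 panel
Overall: the 2025 panel 117/285 = 41.1%, the internal panel 125/234 = 53.4% → the internal panel
The 2025 panel wins each proposal group but the internal panel wins overall — the comparison reverses. The 2025 panel's proposals skew toward translational research, which has a lower base rate.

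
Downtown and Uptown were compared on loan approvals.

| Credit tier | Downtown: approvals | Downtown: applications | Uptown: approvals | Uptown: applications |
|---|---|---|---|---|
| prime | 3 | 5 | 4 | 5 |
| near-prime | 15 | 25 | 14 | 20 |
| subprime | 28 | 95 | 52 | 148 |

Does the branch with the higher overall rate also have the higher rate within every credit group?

Yes

Prime: Downtown 3/5 = 60.0%, Uptown 4/5 = 80.0% → Uptown
Near-prime: Downtown 15/25 = 60.0%, Uptown 14/20 = 70.0% → Uptown
Subprime: Downtown 28/95 = 29.5%, Uptown 52/148 = 35.1% → Uptown
Overall: Downtown 46/125 = 36.8%, Uptown 70/173 = 40.5% → Uptown
Uptown wins overall and in every credit group — no reversal.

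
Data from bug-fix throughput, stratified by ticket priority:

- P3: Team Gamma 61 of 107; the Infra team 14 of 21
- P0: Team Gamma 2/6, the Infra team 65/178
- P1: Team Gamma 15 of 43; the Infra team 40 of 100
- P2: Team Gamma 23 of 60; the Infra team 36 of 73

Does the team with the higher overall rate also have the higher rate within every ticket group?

No

P3: Team Gamma 61/107 = 57.0%, the Infra team 14/21 = 66.7% → the Infra team
P0: Team Gamma 2/6 = 33.3%, the Infra team 65/178 = 36.5% → the Infra team
P1: Team Gamma 15/43 = 34.9%, the Infra team 40/100 = 40.0% → the Infra team
P2: Team Gamma 23/60 = 38.3%, the Infra team 36/73 = 49.3% → the Infra team
Overall: Team Gamma 101/216 = 46.8%, the Infra team 155/372 = 41.7% → Team Gamma
The Infra team wins each ticket group but Team Gamma wins overall — the comparison reverses. The Infra team's tickets skew toward P0, which has a lower base rate.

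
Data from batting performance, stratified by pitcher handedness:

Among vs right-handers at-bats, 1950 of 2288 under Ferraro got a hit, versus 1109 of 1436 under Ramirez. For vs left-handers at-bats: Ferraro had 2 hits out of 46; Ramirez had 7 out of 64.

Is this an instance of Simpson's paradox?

Vs right-handers: Ferraro 1950/2288 = 85.2%, Ramirez 1109/1436 = 77.2% → Ferraro
Vs left-handers: Ferraro 2/46 = 4.3%, Ramirez 7/64 = 10.9% → Ramirez
Overall: Ferraro 1952/2334 = 83.6%, Ramirez 1116/1500 = 74.4% → Ferraro
Neither sweeps: Ferraro wins 1 of 2 groups, Ramirez wins 1. Ferraro wins overall but not every group — no Simpson reversal.

No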